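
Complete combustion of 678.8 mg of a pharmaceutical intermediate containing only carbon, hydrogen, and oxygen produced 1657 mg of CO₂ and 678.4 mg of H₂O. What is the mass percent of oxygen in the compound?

22.19%

mol C = 1.657 g CO₂ ÷ 44.009 g/mol = 0.037651 mol
mol H = 2 × 0.6784 g H₂O ÷ 18.015 g/mol = 0.075315 mol
mass O = 0.6788 − (0.45223 + 0.075918) = 0.15065 g → mol O = 0.15065 ÷ 15.999 = 0.0094163 mol
mass % O = 0.15065 g ÷ 0.6788 g × 100%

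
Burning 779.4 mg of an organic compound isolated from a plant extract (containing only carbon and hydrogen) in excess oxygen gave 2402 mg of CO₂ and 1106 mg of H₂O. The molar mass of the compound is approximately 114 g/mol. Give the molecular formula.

C8H18

mol C = 2.402 g CO₂ ÷ 44.009 g/mol = 0.054580 mol
mol H = 2 × 1.106 g H₂O ÷ 18.015 g/mol = 0.12279 mol
Divide by the smallest (0.054580 mol): C 1.000, H 2.250
Multiplying each by 4 gives whole numbers: C 4.00, H 9.00
Empirical formula: C4H9
Empirical-formula mass = 57.12 g/mol; 114 ÷ 57.12 ≈ 2, so the molecular formula is C8H18.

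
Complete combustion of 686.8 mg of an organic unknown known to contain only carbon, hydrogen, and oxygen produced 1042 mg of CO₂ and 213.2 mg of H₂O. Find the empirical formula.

CHO

mol C = 1.042 g CO₂ ÷ 44.009 g/mol = 0.023677 mol
mol H = 2 × 0.2132 g H₂O ÷ 18.015 g/mol = 0.023669 mol
mass O = 0.6868 − (0.28438 + 0.023859) = 0.37856 g → mol O = 0.37856 ÷ 15.999 = 0.023661 mol
Divide by the smallest (0.023661 mol): C 1.001, H 1.000, O 1.000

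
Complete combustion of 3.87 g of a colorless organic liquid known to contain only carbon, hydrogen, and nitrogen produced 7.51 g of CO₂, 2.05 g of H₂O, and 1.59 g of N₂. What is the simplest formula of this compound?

C3H4N2

mol C = 7.51 g CO₂ ÷ 44.009 g/mol = 0.1706 mol
mol H = 2 × 2.05 g H₂O ÷ 18.015 g/mol = 0.2276 mol
mol N = 2 × 1.59 g N₂ ÷ 28.014 g/mol = 0.1135 mol
Divide by the smallest (0.1135 mol): C 1.503, H 2.005, N 1.000
Multiplying each by 2 gives whole numbers: C 3.01, H 4.01, N 2.00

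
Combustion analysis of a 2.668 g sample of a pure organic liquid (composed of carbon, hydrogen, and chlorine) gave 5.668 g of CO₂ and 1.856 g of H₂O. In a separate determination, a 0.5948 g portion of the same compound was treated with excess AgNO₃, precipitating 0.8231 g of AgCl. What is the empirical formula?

mol C = 5.668 g CO₂ ÷ 44.009 g/mol = 0.12879 mol
mol H = 2 × 1.856 g H₂O ÷ 18.015 g/mol = 0.20605 mol
From the AgCl data: mol Cl per gram of compound = (0.8231 ÷ 143.318) ÷ 0.5948 = 0.0096556 mol/g, so in the 2.668 g combustion sample mol Cl = 0.025761 mol
Divide by the smallest (0.025761 mol): C 4.999, H 7.998, Cl 1.000

C5H8Cl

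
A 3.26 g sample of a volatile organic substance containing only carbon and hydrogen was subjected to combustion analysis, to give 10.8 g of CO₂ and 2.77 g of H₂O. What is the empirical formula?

C4H5

mol C = 10.8 g CO₂ ÷ 44.009 g/mol = 0.2454 mol
mol H = 2 × 2.77 g H₂O ÷ 18.015 g/mol = 0.3075 mol
Divide by the smallest (0.2454 mol): C 1.000, H 1.253
Multiplying each by 4 gives whole numbers: C 4.00, H 5.01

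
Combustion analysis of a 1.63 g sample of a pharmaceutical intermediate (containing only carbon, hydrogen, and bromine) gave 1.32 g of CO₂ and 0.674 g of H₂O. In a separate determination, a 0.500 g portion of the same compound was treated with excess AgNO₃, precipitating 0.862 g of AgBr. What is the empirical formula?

mol C = 1.32 g CO₂ ÷ 44.009 g/mol = 0.02999 mol
mol H = 2 × 0.674 g H₂O ÷ 18.015 g/mol = 0.07483 mol
From the AgBr data: mol Br per gram of compound = (0.862 ÷ 187.772) ÷ 0.500 = 0.009181 mol/g, so in the 1.63 g combustion sample mol Br = 0.01497 mol
Divide by the smallest (0.01497 mol): C 2.004, H 5.000, Br 1.000

C2H5Br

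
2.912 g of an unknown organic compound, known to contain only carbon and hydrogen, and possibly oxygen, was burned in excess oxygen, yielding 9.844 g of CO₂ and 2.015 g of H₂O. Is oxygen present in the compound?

no

mol C = 9.844 g CO₂ ÷ 44.009 g/mol = 0.22368 mol
mol H = 2 × 2.015 g H₂O ÷ 18.015 g/mol = 0.22370 mol
C and H together account for 2.9121 g — essentially the entire 2.912 g sample — so the compound contains no oxygen.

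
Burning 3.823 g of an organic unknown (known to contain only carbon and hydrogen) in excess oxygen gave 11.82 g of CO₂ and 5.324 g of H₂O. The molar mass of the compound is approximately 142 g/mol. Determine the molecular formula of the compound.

mol C = 11.82 g CO₂ ÷ 44.009 g/mol = 0.26858 mol
mol H = 2 × 5.324 g H₂O ÷ 18.015 g/mol = 0.59106 mol
Divide by the smallest (0.26858 mol): C 1.000, H 2.201
Multiplying each by 5 gives whole numbers: C 5.00, H 11.00
Empirical formula: C5H11
Empirical-formula mass = 71.14 g/mol; 142 ÷ 71.14 ≈ 2, so the molecular formula is C10H22.

C10H22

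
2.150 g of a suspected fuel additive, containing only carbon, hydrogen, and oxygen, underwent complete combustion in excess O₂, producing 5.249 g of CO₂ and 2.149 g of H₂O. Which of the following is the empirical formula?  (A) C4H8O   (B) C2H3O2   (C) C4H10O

mol C = 5.249 g CO₂ ÷ 44.009 g/mol = 0.11927 mol
mol H = 2 × 2.149 g H₂O ÷ 18.015 g/mol = 0.23858 mol
mass O = 2.150 − (1.4326 + 0.24049) = 0.47695 g → mol O = 0.47695 ÷ 15.999 = 0.029811 mol
Divide by the smallest (0.029811 mol): C 4.001, H 8.003, O 1.000

(A) C4H8O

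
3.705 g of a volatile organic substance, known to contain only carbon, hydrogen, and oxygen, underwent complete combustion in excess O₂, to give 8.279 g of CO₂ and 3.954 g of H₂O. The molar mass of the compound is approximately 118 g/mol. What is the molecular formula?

C6H14O2

mol C = 8.279 g CO₂ ÷ 44.009 g/mol = 0.18812 mol
mol H = 2 × 3.954 g H₂O ÷ 18.015 g/mol = 0.43897 mol
mass O = 3.705 − (2.2595 + 0.44248) = 1.0030 g → mol O = 1.0030 ÷ 15.999 = 0.062692 mol
Divide by the smallest (0.062692 mol): C 3.001, H 7.002, O 1.000
Empirical formula: C3H7O
Empirical-formula mass = 59.09 g/mol; 118 ÷ 59.09 ≈ 2, so the molecular formula is C6H14O2.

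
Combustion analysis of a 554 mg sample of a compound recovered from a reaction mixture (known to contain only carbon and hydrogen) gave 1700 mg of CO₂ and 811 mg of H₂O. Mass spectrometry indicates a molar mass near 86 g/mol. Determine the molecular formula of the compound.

mol C = 1.70 g CO₂ ÷ 44.009 g/mol = 0.03863 mol
mol H = 2 × 0.811 g H₂O ÷ 18.015 g/mol = 0.09004 mol
Divide by the smallest (0.03863 mol): C 1.000, H 2.331
Multiplying each by 3 gives whole numbers: C 3.00, H 6.99
Empirical formula: C3H7
Empirical-formula mass = 43.09 g/mol; 86 ÷ 43.09 ≈ 2, so the molecular formula is C6H14.

C6H14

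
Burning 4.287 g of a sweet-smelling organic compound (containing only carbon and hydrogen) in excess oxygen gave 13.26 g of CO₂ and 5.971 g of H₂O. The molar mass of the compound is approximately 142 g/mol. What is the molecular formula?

mol C = 13.26 g CO₂ ÷ 44.009 g/mol = 0.30130 mol
mol H = 2 × 5.971 g H₂O ÷ 18.015 g/mol = 0.66289 mol
Divide by the smallest (0.30130 mol): C 1.000, H 2.200
Multiplying each by 5 gives whole numbers: C 5.00, H 11.00
Empirical formula: C5H11
Empirical-formula mass = 71.14 g/mol; 142 ÷ 71.14 ≈ 2, so the molecular formula is C10H22.

C10H22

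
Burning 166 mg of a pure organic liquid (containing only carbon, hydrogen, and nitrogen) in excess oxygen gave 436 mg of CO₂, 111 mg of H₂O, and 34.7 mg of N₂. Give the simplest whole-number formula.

C4H5N

mol C = 0.436 g CO₂ ÷ 44.009 g/mol = 0.009907 mol
mol H = 2 × 0.111 g H₂O ÷ 18.015 g/mol = 0.01232 mol
mol N = 2 × 0.0347 g N₂ ÷ 28.014 g/mol = 0.002477 mol
Divide by the smallest (0.002477 mol): C 3.999, H 4.974, N 1.000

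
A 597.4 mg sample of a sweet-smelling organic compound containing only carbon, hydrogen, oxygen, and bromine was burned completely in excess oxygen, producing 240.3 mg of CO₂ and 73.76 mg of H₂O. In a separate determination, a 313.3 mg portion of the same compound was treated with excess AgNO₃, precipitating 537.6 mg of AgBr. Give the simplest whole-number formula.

mol C = 0.2403 g CO₂ ÷ 44.009 g/mol = 0.0054602 mol
mol H = 2 × 0.07376 g H₂O ÷ 18.015 g/mol = 0.0081887 mol
From the AgBr data: mol Br per gram of compound = (0.5376 ÷ 187.772) ÷ 0.3133 = 0.0091384 mol/g, so in the 0.5974 g combustion sample mol Br = 0.0054593 mol
mass O = 0.5974 − (0.065583 + 0.0082542 + 0.43622) = 0.087347 g → mol O = 0.087347 ÷ 15.999 = 0.0054595 mol
Divide by the smallest (0.0054593 mol): C 1.000, H 1.500, Br 1.000, O 1.000
Multiplying each by 2 gives whole numbers: C 2.00, H 3.00, Br 2.00, O 2.00

C2H3Br2O2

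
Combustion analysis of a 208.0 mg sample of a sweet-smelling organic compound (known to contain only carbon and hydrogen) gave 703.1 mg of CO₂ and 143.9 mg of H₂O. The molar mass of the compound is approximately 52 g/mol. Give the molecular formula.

mol C = 0.7031 g CO₂ ÷ 44.009 g/mol = 0.015976 mol
mol H = 2 × 0.1439 g H₂O ÷ 18.015 g/mol = 0.015976 mol
Divide by the smallest (0.015976 mol): C 1.000, H 1.000
Empirical formula: CH
Empirical-formula mass = 13.02 g/mol; 52 ÷ 13.02 ≈ 4, so the molecular formula is C4H4.

C4H4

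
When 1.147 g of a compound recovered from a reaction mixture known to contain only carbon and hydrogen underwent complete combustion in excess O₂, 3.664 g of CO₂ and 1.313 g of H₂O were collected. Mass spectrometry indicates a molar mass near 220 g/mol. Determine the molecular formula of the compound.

mol C = 3.664 g CO₂ ÷ 44.009 g/mol = 0.083256 mol
mol H = 2 × 1.313 g H₂O ÷ 18.015 g/mol = 0.14577 mol
Divide by the smallest (0.083256 mol): C 1.000, H 1.751
Multiplying each by 4 gives whole numbers: C 4.00, H 7.00
Empirical formula: C4H7
Empirical-formula mass = 55.10 g/mol; 220 ÷ 55.10 ≈ 4, so the molecular formula is C16H28.

C16H28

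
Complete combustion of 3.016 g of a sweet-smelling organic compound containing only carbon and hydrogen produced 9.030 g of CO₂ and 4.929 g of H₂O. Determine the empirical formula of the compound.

C3H8

mol C = 9.030 g CO₂ ÷ 44.009 g/mol = 0.20519 mol
mol H = 2 × 4.929 g H₂O ÷ 18.015 g/mol = 0.54721 mol
Divide by the smallest (0.20519 mol): C 1.000, H 2.667
Multiplying each by 3 gives whole numbers: C 3.00, H 8.00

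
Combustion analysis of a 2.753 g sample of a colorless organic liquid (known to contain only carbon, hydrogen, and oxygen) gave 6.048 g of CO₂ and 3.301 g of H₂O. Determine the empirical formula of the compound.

C3H8O

mol C = 6.048 g CO₂ ÷ 44.009 g/mol = 0.13743 mol
mol H = 2 × 3.301 g H₂O ÷ 18.015 g/mol = 0.36647 mol
mass O = 2.753 − (1.6506 + 0.36940) = 0.73297 g → mol O = 0.73297 ÷ 15.999 = 0.045813 mol
Divide by the smallest (0.045813 mol): C 3.000, H 7.999, O 1.000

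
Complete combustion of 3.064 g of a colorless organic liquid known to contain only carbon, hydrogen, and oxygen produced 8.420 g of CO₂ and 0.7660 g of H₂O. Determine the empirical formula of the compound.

C9H4O2

mol C = 8.420 g CO₂ ÷ 44.009 g/mol = 0.19132 mol
mol H = 2 × 0.7660 g H₂O ÷ 18.015 g/mol = 0.085040 mol
mass O = 3.064 − (2.2980 + 0.085721) = 0.68028 g → mol O = 0.68028 ÷ 15.999 = 0.042520 mol
Divide by the smallest (0.042520 mol): C 4.500, H 2.000, O 1.000
Multiplying each by 2 gives whole numbers: C 9.00, H 4.00, O 2.00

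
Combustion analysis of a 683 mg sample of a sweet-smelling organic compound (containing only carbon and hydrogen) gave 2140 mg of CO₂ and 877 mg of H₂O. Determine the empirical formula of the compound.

mol C = 2.14 g CO₂ ÷ 44.009 g/mol = 0.04863 mol
mol H = 2 × 0.877 g H₂O ÷ 18.015 g/mol = 0.09736 mol
Divide by the smallest (0.04863 mol): C 1.000, H 2.002

CH2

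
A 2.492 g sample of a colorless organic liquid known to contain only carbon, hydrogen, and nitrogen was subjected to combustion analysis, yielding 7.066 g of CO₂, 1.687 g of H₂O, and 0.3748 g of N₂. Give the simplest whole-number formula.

C6H7N

mol C = 7.066 g CO₂ ÷ 44.009 g/mol = 0.16056 mol
mol H = 2 × 1.687 g H₂O ÷ 18.015 g/mol = 0.18729 mol
mol N = 2 × 0.3748 g N₂ ÷ 28.014 g/mol = 0.026758 mol
Divide by the smallest (0.026758 mol): C 6.000, H 6.999, N 1.000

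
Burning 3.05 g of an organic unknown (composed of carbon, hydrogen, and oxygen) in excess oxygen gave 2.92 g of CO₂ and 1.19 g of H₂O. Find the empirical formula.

mol C = 2.92 g CO₂ ÷ 44.009 g/mol = 0.06635 mol
mol H = 2 × 1.19 g H₂O ÷ 18.015 g/mol = 0.1321 mol
mass O = 3.05 − (0.7969 + 0.1332) = 2.120 g → mol O = 2.120 ÷ 15.999 = 0.1325 mol
Divide by the smallest (0.06635 mol): C 1.000, H 1.991, O 1.997

CH2O2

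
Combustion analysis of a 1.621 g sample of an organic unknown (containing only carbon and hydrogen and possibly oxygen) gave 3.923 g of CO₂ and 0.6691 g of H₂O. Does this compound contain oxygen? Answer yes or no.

yes

mol C = 3.923 g CO₂ ÷ 44.009 g/mol = 0.089141 mol
mol H = 2 × 0.6691 g H₂O ÷ 18.015 g/mol = 0.074283 mol
C and H account for only 1.1455 g of the 1.621 g sample; the remaining 0.47545 g must be oxygen.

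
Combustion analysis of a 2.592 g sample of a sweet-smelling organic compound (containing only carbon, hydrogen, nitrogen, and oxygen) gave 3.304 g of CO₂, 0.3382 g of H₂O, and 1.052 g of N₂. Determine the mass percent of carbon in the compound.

mol C = 3.304 g CO₂ ÷ 44.009 g/mol = 0.075076 mol
mol H = 2 × 0.3382 g H₂O ÷ 18.015 g/mol = 0.037546 mol
mol N = 2 × 1.052 g N₂ ÷ 28.014 g/mol = 0.075105 mol
mass O = 2.592 − (0.90173 + 0.037847 + 1.0520) = 0.60042 g → mol O = 0.60042 ÷ 15.999 = 0.037529 mol
mass % C = 0.90173 g ÷ 2.592 g × 100%

34.79%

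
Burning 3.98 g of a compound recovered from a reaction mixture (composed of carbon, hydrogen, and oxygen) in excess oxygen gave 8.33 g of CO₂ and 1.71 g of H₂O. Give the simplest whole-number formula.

mol C = 8.33 g CO₂ ÷ 44.009 g/mol = 0.1893 mol
mol H = 2 × 1.71 g H₂O ÷ 18.015 g/mol = 0.1898 mol
mass O = 3.98 − (2.273 + 0.1914) = 1.515 g → mol O = 1.515 ÷ 15.999 = 0.09471 mol
Divide by the smallest (0.09471 mol): C 1.999, H 2.005, O 1.000

C2H2O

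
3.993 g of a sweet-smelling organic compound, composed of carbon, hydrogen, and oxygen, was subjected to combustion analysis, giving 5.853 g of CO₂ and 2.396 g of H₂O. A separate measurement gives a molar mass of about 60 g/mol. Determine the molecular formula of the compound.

C2H4O2

mol C = 5.853 g CO₂ ÷ 44.009 g/mol = 0.13300 mol
mol H = 2 × 2.396 g H₂O ÷ 18.015 g/mol = 0.26600 mol
mass O = 3.993 − (1.5974 + 0.26813) = 2.1275 g → mol O = 2.1275 ÷ 15.999 = 0.13297 mol
Divide by the smallest (0.13297 mol): C 1.000, H 2.000, O 1.000
Empirical formula: CH2O
Empirical-formula mass = 30.03 g/mol; 60 ÷ 30.03 ≈ 2, so the molecular formula is C2H4O2.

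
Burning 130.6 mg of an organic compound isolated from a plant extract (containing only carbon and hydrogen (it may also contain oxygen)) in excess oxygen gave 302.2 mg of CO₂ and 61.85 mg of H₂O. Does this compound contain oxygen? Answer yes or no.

mol C = 0.3022 g CO₂ ÷ 44.009 g/mol = 0.0068668 mol
mol H = 2 × 0.06185 g H₂O ÷ 18.015 g/mol = 0.0068665 mol
C and H account for only 0.089398 g of the 0.1306 g sample; the remaining 0.041202 g must be oxygen.

yes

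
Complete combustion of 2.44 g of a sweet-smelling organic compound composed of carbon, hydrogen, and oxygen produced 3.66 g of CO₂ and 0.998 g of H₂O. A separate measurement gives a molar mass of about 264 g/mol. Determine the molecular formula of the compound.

C9H12O9

mol C = 3.66 g CO₂ ÷ 44.009 g/mol = 0.08316 mol
mol H = 2 × 0.998 g H₂O ÷ 18.015 g/mol = 0.1108 mol
mass O = 2.44 − (0.9989 + 0.1117) = 1.329 g → mol O = 1.329 ÷ 15.999 = 0.08309 mol
Divide by the smallest (0.08309 mol): C 1.001, H 1.333, O 1.000
Multiplying each by 3 gives whole numbers: C 3.00, H 4.00, O 3.00
Empirical formula: C3H4O3
Empirical-formula mass = 88.06 g/mol; 264 ÷ 88.06 ≈ 3, so the molecular formula is C9H12O9.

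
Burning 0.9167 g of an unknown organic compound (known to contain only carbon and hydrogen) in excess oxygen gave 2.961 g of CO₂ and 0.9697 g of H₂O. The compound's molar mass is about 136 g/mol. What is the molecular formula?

mol C = 2.961 g CO₂ ÷ 44.009 g/mol = 0.067282 mol
mol H = 2 × 0.9697 g H₂O ÷ 18.015 g/mol = 0.10765 mol
Divide by the smallest (0.067282 mol): C 1.000, H 1.600
Multiplying each by 5 gives whole numbers: C 5.00, H 8.00
Empirical formula: C5H8
Empirical-formula mass = 68.12 g/mol; 136 ÷ 68.12 ≈ 2, so the molecular formula is C10H16.

C10H16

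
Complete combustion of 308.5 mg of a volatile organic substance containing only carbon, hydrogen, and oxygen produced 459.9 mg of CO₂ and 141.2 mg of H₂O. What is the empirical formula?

C2H3O2

mol C = 0.4599 g CO₂ ÷ 44.009 g/mol = 0.010450 mol
mol H = 2 × 0.1412 g H₂O ÷ 18.015 g/mol = 0.015676 mol
mass O = 0.3085 − (0.12552 + 0.015801) = 0.16718 g → mol O = 0.16718 ÷ 15.999 = 0.010450 mol
Divide by the smallest (0.010450 mol): C 1.000, H 1.500, O 1.000
Multiplying each by 2 gives whole numbers: C 2.00, H 3.00, O 2.00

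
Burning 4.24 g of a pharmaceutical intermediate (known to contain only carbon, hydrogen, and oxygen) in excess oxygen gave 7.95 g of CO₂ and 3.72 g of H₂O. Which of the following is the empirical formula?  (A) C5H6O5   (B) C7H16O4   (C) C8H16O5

mol C = 7.95 g CO₂ ÷ 44.009 g/mol = 0.1806 mol
mol H = 2 × 3.72 g H₂O ÷ 18.015 g/mol = 0.4130 mol
mass O = 4.24 − (2.170 + 0.4163) = 1.654 g → mol O = 1.654 ÷ 15.999 = 0.1034 mol
Divide by the smallest (0.1034 mol): C 1.747, H 3.995, O 1.000
Multiplying each by 4 gives whole numbers: C 6.99, H 15.98, O 4.00

(B) C7H16O4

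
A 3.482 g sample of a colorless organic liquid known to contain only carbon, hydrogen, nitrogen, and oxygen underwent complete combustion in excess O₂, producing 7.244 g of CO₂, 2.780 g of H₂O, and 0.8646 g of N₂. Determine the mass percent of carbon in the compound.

mol C = 7.244 g CO₂ ÷ 44.009 g/mol = 0.16460 mol
mol H = 2 × 2.780 g H₂O ÷ 18.015 g/mol = 0.30863 mol
mol N = 2 × 0.8646 g N₂ ÷ 28.014 g/mol = 0.061726 mol
mass O = 3.482 − (1.9770 + 0.31110 + 0.86460) = 0.32926 g → mol O = 0.32926 ÷ 15.999 = 0.020580 mol
mass % C = 1.9770 g ÷ 3.482 g × 100%

56.78%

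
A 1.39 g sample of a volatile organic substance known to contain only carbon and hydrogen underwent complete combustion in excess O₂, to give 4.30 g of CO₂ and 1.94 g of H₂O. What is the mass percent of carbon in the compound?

mol C = 4.30 g CO₂ ÷ 44.009 g/mol = 0.09771 mol
mol H = 2 × 1.94 g H₂O ÷ 18.015 g/mol = 0.2154 mol
mass % C = 1.174 g ÷ 1.39 g × 100%

84.4%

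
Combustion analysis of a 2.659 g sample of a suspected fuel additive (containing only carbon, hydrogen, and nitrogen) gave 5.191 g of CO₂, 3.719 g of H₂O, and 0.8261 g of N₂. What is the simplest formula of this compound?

C2H7N

mol C = 5.191 g CO₂ ÷ 44.009 g/mol = 0.11795 mol
mol H = 2 × 3.719 g H₂O ÷ 18.015 g/mol = 0.41288 mol
mol N = 2 × 0.8261 g N₂ ÷ 28.014 g/mol = 0.058978 mol
Divide by the smallest (0.058978 mol): C 2.000, H 7.001, N 1.000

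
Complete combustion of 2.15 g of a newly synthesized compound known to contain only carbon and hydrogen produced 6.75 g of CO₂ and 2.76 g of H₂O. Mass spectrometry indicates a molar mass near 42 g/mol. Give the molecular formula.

mol C = 6.75 g CO₂ ÷ 44.009 g/mol = 0.1534 mol
mol H = 2 × 2.76 g H₂O ÷ 18.015 g/mol = 0.3064 mol
Divide by the smallest (0.1534 mol): C 1.000, H 1.998
Empirical formula: CH2
Empirical-formula mass = 14.03 g/mol; 42 ÷ 14.03 ≈ 3, so the molecular formula is C3H6.

C3H6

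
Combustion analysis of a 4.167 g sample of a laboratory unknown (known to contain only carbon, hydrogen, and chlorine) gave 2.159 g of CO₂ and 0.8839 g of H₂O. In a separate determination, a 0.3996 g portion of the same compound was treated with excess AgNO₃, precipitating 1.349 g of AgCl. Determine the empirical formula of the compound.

CH2Cl2

mol C = 2.159 g CO₂ ÷ 44.009 g/mol = 0.049058 mol
mol H = 2 × 0.8839 g H₂O ÷ 18.015 g/mol = 0.098129 mol
From the AgCl data: mol Cl per gram of compound = (1.349 ÷ 143.318) ÷ 0.3996 = 0.023555 mol/g, so in the 4.167 g combustion sample mol Cl = 0.098154 mol
Divide by the smallest (0.049058 mol): C 1.000, H 2.000, Cl 2.001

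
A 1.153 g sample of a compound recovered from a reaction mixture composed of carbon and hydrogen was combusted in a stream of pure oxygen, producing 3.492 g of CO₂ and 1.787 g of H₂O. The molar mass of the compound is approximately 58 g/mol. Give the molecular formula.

C4H10

mol C = 3.492 g CO₂ ÷ 44.009 g/mol = 0.079347 mol
mol H = 2 × 1.787 g H₂O ÷ 18.015 g/mol = 0.19839 mol
Divide by the smallest (0.079347 mol): C 1.000, H 2.500
Multiplying each by 2 gives whole numbers: C 2.00, H 5.00
Empirical formula: C2H5
Empirical-formula mass = 29.06 g/mol; 58 ÷ 29.06 ≈ 2, so the molecular formula is C4H10.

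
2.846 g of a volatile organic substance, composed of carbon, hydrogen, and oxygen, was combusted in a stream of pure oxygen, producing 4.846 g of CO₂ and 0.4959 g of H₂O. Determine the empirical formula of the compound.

mol C = 4.846 g CO₂ ÷ 44.009 g/mol = 0.11011 mol
mol H = 2 × 0.4959 g H₂O ÷ 18.015 g/mol = 0.055054 mol
mass O = 2.846 − (1.3226 + 0.055495) = 1.4679 g → mol O = 1.4679 ÷ 15.999 = 0.091751 mol
Divide by the smallest (0.055054 mol): C 2.000, H 1.000, O 1.667
Multiplying each by 3 gives whole numbers: C 6.00, H 3.00, O 5.00

C6H3O5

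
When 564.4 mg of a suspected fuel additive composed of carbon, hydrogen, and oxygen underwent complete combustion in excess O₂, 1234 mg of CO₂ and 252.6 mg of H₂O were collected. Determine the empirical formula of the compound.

C9H9O4

mol C = 1.234 g CO₂ ÷ 44.009 g/mol = 0.028040 mol
mol H = 2 × 0.2526 g H₂O ÷ 18.015 g/mol = 0.028043 mol
mass O = 0.5644 − (0.33679 + 0.028268) = 0.19935 g → mol O = 0.19935 ÷ 15.999 = 0.012460 mol
Divide by the smallest (0.012460 mol): C 2.250, H 2.251, O 1.000
Multiplying each by 4 gives whole numbers: C 9.00, H 9.00, O 4.00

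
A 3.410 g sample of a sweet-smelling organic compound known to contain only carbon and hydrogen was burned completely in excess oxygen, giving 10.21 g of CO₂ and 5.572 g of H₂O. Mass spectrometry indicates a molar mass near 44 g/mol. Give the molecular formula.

C3H8

mol C = 10.21 g CO₂ ÷ 44.009 g/mol = 0.23200 mol
mol H = 2 × 5.572 g H₂O ÷ 18.015 g/mol = 0.61860 mol
Divide by the smallest (0.23200 mol): C 1.000, H 2.666
Multiplying each by 3 gives whole numbers: C 3.00, H 8.00
Empirical formula: C3H8
Empirical-formula mass = 44.10 g/mol; 44 ÷ 44.10 ≈ 1, so the molecular formula is C3H8.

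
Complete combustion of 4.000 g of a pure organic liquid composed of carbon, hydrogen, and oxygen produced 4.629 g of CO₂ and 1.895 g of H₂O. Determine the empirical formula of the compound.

mol C = 4.629 g CO₂ ÷ 44.009 g/mol = 0.10518 mol
mol H = 2 × 1.895 g H₂O ÷ 18.015 g/mol = 0.21038 mol
mass O = 4.000 − (1.2634 + 0.21206) = 2.5246 g → mol O = 2.5246 ÷ 15.999 = 0.15780 mol
Divide by the smallest (0.10518 mol): C 1.000, H 2.000, O 1.500
Multiplying each by 2 gives whole numbers: C 2.00, H 4.00, O 3.00

C2H4O3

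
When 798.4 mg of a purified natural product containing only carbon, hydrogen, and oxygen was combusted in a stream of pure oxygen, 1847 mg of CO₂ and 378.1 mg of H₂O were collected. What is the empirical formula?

mol C = 1.847 g CO₂ ÷ 44.009 g/mol = 0.041969 mol
mol H = 2 × 0.3781 g H₂O ÷ 18.015 g/mol = 0.041976 mol
mass O = 0.7984 − (0.50409 + 0.042312) = 0.25200 g → mol O = 0.25200 ÷ 15.999 = 0.015751 mol
Divide by the smallest (0.015751 mol): C 2.664, H 2.665, O 1.000
Multiplying each by 3 gives whole numbers: C 7.99, H 7.99, O 3.00

C8H8O3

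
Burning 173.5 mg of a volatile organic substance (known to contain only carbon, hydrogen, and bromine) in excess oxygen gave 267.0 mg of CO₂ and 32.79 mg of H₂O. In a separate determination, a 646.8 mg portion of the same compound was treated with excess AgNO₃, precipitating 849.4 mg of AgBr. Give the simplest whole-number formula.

mol C = 0.2670 g CO₂ ÷ 44.009 g/mol = 0.0060669 mol
mol H = 2 × 0.03279 g H₂O ÷ 18.015 g/mol = 0.0036403 mol
From the AgBr data: mol Br per gram of compound = (0.8494 ÷ 187.772) ÷ 0.6468 = 0.0069938 mol/g, so in the 0.1735 g combustion sample mol Br = 0.0012134 mol
Divide by the smallest (0.0012134 mol): C 5.000, H 3.000, Br 1.000

C5H3Br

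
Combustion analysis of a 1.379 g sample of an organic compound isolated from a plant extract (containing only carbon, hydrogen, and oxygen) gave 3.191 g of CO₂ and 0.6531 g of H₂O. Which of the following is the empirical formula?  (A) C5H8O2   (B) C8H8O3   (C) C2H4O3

mol C = 3.191 g CO₂ ÷ 44.009 g/mol = 0.072508 mol
mol H = 2 × 0.6531 g H₂O ÷ 18.015 g/mol = 0.072506 mol
mass O = 1.379 − (0.87089 + 0.073086) = 0.43502 g → mol O = 0.43502 ÷ 15.999 = 0.027191 mol
Divide by the smallest (0.027191 mol): C 2.667, H 2.667, O 1.000
Multiplying each by 3 gives whole numbers: C 8.00, H 8.00, O 3.00

(B) C8H8O3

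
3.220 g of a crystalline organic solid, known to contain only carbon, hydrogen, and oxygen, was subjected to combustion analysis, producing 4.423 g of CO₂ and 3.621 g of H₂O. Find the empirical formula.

CH4O

mol C = 4.423 g CO₂ ÷ 44.009 g/mol = 0.10050 mol
mol H = 2 × 3.621 g H₂O ÷ 18.015 g/mol = 0.40200 mol
mass O = 3.220 − (1.2071 + 0.40521) = 1.6077 g → mol O = 1.6077 ÷ 15.999 = 0.10048 mol
Divide by the smallest (0.10048 mol): C 1.000, H 4.001, O 1.000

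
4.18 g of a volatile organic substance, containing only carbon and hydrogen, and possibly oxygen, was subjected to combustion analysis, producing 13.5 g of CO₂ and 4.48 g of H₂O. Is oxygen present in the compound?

mol C = 13.5 g CO₂ ÷ 44.009 g/mol = 0.3068 mol
mol H = 2 × 4.48 g H₂O ÷ 18.015 g/mol = 0.4974 mol
C and H together account for 4.186 g — essentially the entire 4.18 g sample — so the compound contains no oxygen.

no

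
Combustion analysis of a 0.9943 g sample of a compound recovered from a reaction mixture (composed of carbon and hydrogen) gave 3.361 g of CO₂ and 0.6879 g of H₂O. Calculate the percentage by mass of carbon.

92.25%

mol C = 3.361 g CO₂ ÷ 44.009 g/mol = 0.076371 mol
mol H = 2 × 0.6879 g H₂O ÷ 18.015 g/mol = 0.076370 mol
mass % C = 0.91729 g ÷ 0.9943 g × 100%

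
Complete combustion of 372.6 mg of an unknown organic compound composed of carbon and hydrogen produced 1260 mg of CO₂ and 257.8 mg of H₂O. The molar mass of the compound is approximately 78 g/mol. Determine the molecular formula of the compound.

C6H6

mol C = 1.260 g CO₂ ÷ 44.009 g/mol = 0.028631 mol
mol H = 2 × 0.2578 g H₂O ÷ 18.015 g/mol = 0.028621 mol
Divide by the smallest (0.028621 mol): C 1.000, H 1.000
Empirical formula: CH
Empirical-formula mass = 13.02 g/mol; 78 ÷ 13.02 ≈ 6, so the molecular formula is C6H6.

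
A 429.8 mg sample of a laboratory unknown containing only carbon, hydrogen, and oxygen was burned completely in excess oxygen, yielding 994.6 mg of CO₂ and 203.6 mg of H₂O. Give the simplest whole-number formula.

C8H8O3

mol C = 0.9946 g CO₂ ÷ 44.009 g/mol = 0.022600 mol
mol H = 2 × 0.2036 g H₂O ÷ 18.015 g/mol = 0.022603 mol
mass O = 0.4298 − (0.27145 + 0.022784) = 0.13557 g → mol O = 0.13557 ÷ 15.999 = 0.0084735 mol
Divide by the smallest (0.0084735 mol): C 2.667, H 2.668, O 1.000
Multiplying each by 3 gives whole numbers: C 8.00, H 8.00, O 3.00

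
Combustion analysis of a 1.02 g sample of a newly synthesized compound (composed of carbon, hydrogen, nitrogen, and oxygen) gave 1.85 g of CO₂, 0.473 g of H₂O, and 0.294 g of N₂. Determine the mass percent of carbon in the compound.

49.5%

mol C = 1.85 g CO₂ ÷ 44.009 g/mol = 0.04204 mol
mol H = 2 × 0.473 g H₂O ÷ 18.015 g/mol = 0.05251 mol
mol N = 2 × 0.294 g N₂ ÷ 28.014 g/mol = 0.02099 mol
mass O = 1.02 − (0.5049 + 0.05293 + 0.2940) = 0.1682 g → mol O = 0.1682 ÷ 15.999 = 0.01051 mol
mass % C = 0.5049 g ÷ 1.02 g × 100%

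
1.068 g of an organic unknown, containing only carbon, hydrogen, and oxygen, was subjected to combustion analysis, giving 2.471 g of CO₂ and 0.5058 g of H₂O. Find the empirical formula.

mol C = 2.471 g CO₂ ÷ 44.009 g/mol = 0.056148 mol
mol H = 2 × 0.5058 g H₂O ÷ 18.015 g/mol = 0.056153 mol
mass O = 1.068 − (0.67439 + 0.056602) = 0.33701 g → mol O = 0.33701 ÷ 15.999 = 0.021064 mol
Divide by the smallest (0.021064 mol): C 2.666, H 2.666, O 1.000
Multiplying each by 3 gives whole numbers: C 8.00, H 8.00, O 3.00

C8H8O3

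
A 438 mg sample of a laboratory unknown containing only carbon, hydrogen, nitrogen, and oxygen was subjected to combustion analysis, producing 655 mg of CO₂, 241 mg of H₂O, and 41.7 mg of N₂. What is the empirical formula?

C5H9NO4

mol C = 0.655 g CO₂ ÷ 44.009 g/mol = 0.01488 mol
mol H = 2 × 0.241 g H₂O ÷ 18.015 g/mol = 0.02676 mol
mol N = 2 × 0.0417 g N₂ ÷ 28.014 g/mol = 0.002977 mol
mass O = 0.438 − (0.1788 + 0.02697 + 0.04170) = 0.1906 g → mol O = 0.1906 ÷ 15.999 = 0.01191 mol
Divide by the smallest (0.002977 mol): C 4.999, H 8.987, N 1.000, O 4.001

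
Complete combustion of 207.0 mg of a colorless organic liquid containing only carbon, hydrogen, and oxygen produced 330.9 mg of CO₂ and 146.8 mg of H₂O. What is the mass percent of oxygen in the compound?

mol C = 0.3309 g CO₂ ÷ 44.009 g/mol = 0.0075189 mol
mol H = 2 × 0.1468 g H₂O ÷ 18.015 g/mol = 0.016298 mol
mass O = 0.2070 − (0.090310 + 0.016428) = 0.10026 g → mol O = 0.10026 ÷ 15.999 = 0.0062668 mol
mass % O = 0.10026 g ÷ 0.2070 g × 100%

48.44%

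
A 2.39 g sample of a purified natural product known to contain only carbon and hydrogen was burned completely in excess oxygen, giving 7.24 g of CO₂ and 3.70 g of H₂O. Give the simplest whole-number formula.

mol C = 7.24 g CO₂ ÷ 44.009 g/mol = 0.1645 mol
mol H = 2 × 3.70 g H₂O ÷ 18.015 g/mol = 0.4108 mol
Divide by the smallest (0.1645 mol): C 1.000, H 2.497
Multiplying each by 2 gives whole numbers: C 2.00, H 4.99

C2H5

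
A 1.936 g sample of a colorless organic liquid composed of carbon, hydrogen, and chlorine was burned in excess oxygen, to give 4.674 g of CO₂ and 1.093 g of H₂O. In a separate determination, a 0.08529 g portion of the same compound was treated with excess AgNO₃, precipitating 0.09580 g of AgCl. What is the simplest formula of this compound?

mol C = 4.674 g CO₂ ÷ 44.009 g/mol = 0.10621 mol
mol H = 2 × 1.093 g H₂O ÷ 18.015 g/mol = 0.12134 mol
From the AgCl data: mol Cl per gram of compound = (0.09580 ÷ 143.318) ÷ 0.08529 = 0.0078373 mol/g, so in the 1.936 g combustion sample mol Cl = 0.015173 mol
Divide by the smallest (0.015173 mol): C 7.000, H 7.997, Cl 1.000

C7H8Cl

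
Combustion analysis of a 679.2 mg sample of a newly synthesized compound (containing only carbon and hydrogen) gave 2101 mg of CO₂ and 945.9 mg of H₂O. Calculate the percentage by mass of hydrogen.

mol C = 2.101 g CO₂ ÷ 44.009 g/mol = 0.047740 mol
mol H = 2 × 0.9459 g H₂O ÷ 18.015 g/mol = 0.10501 mol
mass % H = 0.10585 g ÷ 0.6792 g × 100%

15.58%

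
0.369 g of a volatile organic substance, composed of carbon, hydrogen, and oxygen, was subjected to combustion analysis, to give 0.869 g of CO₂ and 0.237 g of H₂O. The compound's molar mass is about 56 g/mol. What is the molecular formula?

C3H4O

mol C = 0.869 g CO₂ ÷ 44.009 g/mol = 0.01975 mol
mol H = 2 × 0.237 g H₂O ÷ 18.015 g/mol = 0.02631 mol
mass O = 0.369 − (0.2372 + 0.02652) = 0.1053 g → mol O = 0.1053 ÷ 15.999 = 0.006582 mol
Divide by the smallest (0.006582 mol): C 3.000, H 3.997, O 1.000
Empirical formula: C3H4O
Empirical-formula mass = 56.06 g/mol; 56 ÷ 56.06 ≈ 1, so the molecular formula is C3H4O.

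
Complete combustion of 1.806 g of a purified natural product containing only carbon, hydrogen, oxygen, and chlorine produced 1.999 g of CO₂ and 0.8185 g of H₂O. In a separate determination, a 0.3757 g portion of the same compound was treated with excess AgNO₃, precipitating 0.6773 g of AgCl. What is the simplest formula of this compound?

mol C = 1.999 g CO₂ ÷ 44.009 g/mol = 0.045423 mol
mol H = 2 × 0.8185 g H₂O ÷ 18.015 g/mol = 0.090869 mol
From the AgCl data: mol Cl per gram of compound = (0.6773 ÷ 143.318) ÷ 0.3757 = 0.012579 mol/g, so in the 1.806 g combustion sample mol Cl = 0.022717 mol
mass O = 1.806 − (0.54557 + 0.091596 + 0.80533) = 0.36351 g → mol O = 0.36351 ÷ 15.999 = 0.022721 mol
Divide by the smallest (0.022717 mol): C 1.999, H 4.000, Cl 1.000, O 1.000

C2H4ClO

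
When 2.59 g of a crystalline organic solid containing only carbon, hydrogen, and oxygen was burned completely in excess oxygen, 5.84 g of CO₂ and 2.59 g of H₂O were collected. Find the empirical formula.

mol C = 5.84 g CO₂ ÷ 44.009 g/mol = 0.1327 mol
mol H = 2 × 2.59 g H₂O ÷ 18.015 g/mol = 0.2875 mol
mass O = 2.59 − (1.594 + 0.2898) = 0.7063 g → mol O = 0.7063 ÷ 15.999 = 0.04415 mol
Divide by the smallest (0.04415 mol): C 3.006, H 6.513, O 1.000
Multiplying each by 2 gives whole numbers: C 6.01, H 13.03, O 2.00

C6H13O2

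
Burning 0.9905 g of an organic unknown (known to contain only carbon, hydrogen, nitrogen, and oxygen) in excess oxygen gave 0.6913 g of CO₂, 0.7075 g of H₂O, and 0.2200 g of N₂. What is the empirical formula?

mol C = 0.6913 g CO₂ ÷ 44.009 g/mol = 0.015708 mol
mol H = 2 × 0.7075 g H₂O ÷ 18.015 g/mol = 0.078546 mol
mol N = 2 × 0.2200 g N₂ ÷ 28.014 g/mol = 0.015706 mol
mass O = 0.9905 − (0.18867 + 0.079174 + 0.22000) = 0.50266 g → mol O = 0.50266 ÷ 15.999 = 0.031418 mol
Divide by the smallest (0.015706 mol): C 1.000, H 5.001, N 1.000, O 2.000

CH5NO2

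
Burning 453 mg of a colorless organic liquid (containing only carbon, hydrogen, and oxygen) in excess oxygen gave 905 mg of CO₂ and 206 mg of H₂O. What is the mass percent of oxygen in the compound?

mol C = 0.905 g CO₂ ÷ 44.009 g/mol = 0.02056 mol
mol H = 2 × 0.206 g H₂O ÷ 18.015 g/mol = 0.02287 mol
mass O = 0.453 − (0.2470 + 0.02305) = 0.1830 g → mol O = 0.1830 ÷ 15.999 = 0.01144 mol
mass % O = 0.1830 g ÷ 0.453 g × 100%

40.4%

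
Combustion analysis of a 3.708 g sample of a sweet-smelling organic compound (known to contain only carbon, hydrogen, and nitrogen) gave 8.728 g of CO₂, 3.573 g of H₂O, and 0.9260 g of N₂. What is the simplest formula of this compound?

mol C = 8.728 g CO₂ ÷ 44.009 g/mol = 0.19832 mol
mol H = 2 × 3.573 g H₂O ÷ 18.015 g/mol = 0.39667 mol
mol N = 2 × 0.9260 g N₂ ÷ 28.014 g/mol = 0.066110 mol
Divide by the smallest (0.066110 mol): C 3.000, H 6.000, N 1.000

C3H6N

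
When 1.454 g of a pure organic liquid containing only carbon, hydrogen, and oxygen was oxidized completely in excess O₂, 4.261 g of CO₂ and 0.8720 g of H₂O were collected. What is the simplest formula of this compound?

C8H8O

mol C = 4.261 g CO₂ ÷ 44.009 g/mol = 0.096821 mol
mol H = 2 × 0.8720 g H₂O ÷ 18.015 g/mol = 0.096808 mol
mass O = 1.454 − (1.1629 + 0.097583) = 0.19350 g → mol O = 0.19350 ÷ 15.999 = 0.012094 mol
Divide by the smallest (0.012094 mol): C 8.005, H 8.004, O 1.000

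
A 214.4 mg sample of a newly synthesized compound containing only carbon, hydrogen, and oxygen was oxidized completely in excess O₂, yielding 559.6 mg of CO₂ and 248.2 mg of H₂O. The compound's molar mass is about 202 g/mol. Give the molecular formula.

C12H26O2

mol C = 0.5596 g CO₂ ÷ 44.009 g/mol = 0.012716 mol
mol H = 2 × 0.2482 g H₂O ÷ 18.015 g/mol = 0.027555 mol
mass O = 0.2144 − (0.15273 + 0.027775) = 0.033898 g → mol O = 0.033898 ÷ 15.999 = 0.0021188 mol
Divide by the smallest (0.0021188 mol): C 6.001, H 13.005, O 1.000
Empirical formula: C6H13O
Empirical-formula mass = 101.17 g/mol; 202 ÷ 101.17 ≈ 2, so the molecular formula is C12H26O2.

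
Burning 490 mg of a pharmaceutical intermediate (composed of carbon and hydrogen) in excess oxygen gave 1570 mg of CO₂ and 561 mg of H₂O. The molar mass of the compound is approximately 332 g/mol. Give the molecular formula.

C24H42

mol C = 1.57 g CO₂ ÷ 44.009 g/mol = 0.03567 mol
mol H = 2 × 0.561 g H₂O ÷ 18.015 g/mol = 0.06228 mol
Divide by the smallest (0.03567 mol): C 1.000, H 1.746
Multiplying each by 4 gives whole numbers: C 4.00, H 6.98
Empirical formula: C4H7
Empirical-formula mass = 55.10 g/mol; 332 ÷ 55.10 ≈ 6, so the molecular formula is C24H42.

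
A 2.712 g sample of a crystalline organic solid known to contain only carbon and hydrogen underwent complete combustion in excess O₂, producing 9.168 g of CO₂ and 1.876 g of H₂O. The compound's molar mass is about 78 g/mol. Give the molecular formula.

C6H6

mol C = 9.168 g CO₂ ÷ 44.009 g/mol = 0.20832 mol
mol H = 2 × 1.876 g H₂O ÷ 18.015 g/mol = 0.20827 mol
Divide by the smallest (0.20827 mol): C 1.000, H 1.000
Empirical formula: CH
Empirical-formula mass = 13.02 g/mol; 78 ÷ 13.02 ≈ 6, so the molecular formula is C6H6.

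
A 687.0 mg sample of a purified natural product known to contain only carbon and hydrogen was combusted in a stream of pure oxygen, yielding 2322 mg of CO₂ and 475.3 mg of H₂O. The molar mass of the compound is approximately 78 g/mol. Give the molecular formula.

mol C = 2.322 g CO₂ ÷ 44.009 g/mol = 0.052762 mol
mol H = 2 × 0.4753 g H₂O ÷ 18.015 g/mol = 0.052767 mol
Divide by the smallest (0.052762 mol): C 1.000, H 1.000
Empirical formula: CH
Empirical-formula mass = 13.02 g/mol; 78 ÷ 13.02 ≈ 6, so the molecular formula is C6H6.

C6H6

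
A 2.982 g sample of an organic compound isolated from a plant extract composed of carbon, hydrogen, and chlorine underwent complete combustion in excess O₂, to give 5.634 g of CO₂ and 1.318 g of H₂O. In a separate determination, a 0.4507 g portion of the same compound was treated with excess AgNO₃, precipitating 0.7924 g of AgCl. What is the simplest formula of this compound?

C7H8Cl2

mol C = 5.634 g CO₂ ÷ 44.009 g/mol = 0.12802 mol
mol H = 2 × 1.318 g H₂O ÷ 18.015 g/mol = 0.14632 mol
From the AgCl data: mol Cl per gram of compound = (0.7924 ÷ 143.318) ÷ 0.4507 = 0.012268 mol/g, so in the 2.982 g combustion sample mol Cl = 0.036582 mol
Divide by the smallest (0.036582 mol): C 3.500, H 4.000, Cl 1.000
Multiplying each by 2 gives whole numbers: C 7.00, H 8.00, Cl 2.00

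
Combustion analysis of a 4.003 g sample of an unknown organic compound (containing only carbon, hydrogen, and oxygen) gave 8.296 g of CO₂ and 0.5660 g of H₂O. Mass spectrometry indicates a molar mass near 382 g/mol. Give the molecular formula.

mol C = 8.296 g CO₂ ÷ 44.009 g/mol = 0.18851 mol
mol H = 2 × 0.5660 g H₂O ÷ 18.015 g/mol = 0.062837 mol
mass O = 4.003 − (2.2642 + 0.063339) = 1.6755 g → mol O = 1.6755 ÷ 15.999 = 0.10473 mol
Divide by the smallest (0.062837 mol): C 3.000, H 1.000, O 1.667
Multiplying each by 3 gives whole numbers: C 9.00, H 3.00, O 5.00
Empirical formula: C9H3O5
Empirical-formula mass = 191.12 g/mol; 382 ÷ 191.12 ≈ 2, so the molecular formula is C18H6O10.

C18H6O10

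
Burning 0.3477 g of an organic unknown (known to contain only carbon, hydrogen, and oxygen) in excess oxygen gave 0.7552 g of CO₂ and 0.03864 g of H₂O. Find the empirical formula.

C4HO2

mol C = 0.7552 g CO₂ ÷ 44.009 g/mol = 0.017160 mol
mol H = 2 × 0.03864 g H₂O ÷ 18.015 g/mol = 0.0042898 mol
mass O = 0.3477 − (0.20611 + 0.0043241) = 0.13727 g → mol O = 0.13727 ÷ 15.999 = 0.0085796 mol
Divide by the smallest (0.0042898 mol): C 4.000, H 1.000, O 2.000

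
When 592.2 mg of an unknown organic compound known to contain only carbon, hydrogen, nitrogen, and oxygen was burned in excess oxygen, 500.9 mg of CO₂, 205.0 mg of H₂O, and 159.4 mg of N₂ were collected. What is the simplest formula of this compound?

mol C = 0.5009 g CO₂ ÷ 44.009 g/mol = 0.011382 mol
mol H = 2 × 0.2050 g H₂O ÷ 18.015 g/mol = 0.022759 mol
mol N = 2 × 0.1594 g N₂ ÷ 28.014 g/mol = 0.011380 mol
mass O = 0.5922 − (0.13671 + 0.022941 + 0.15940) = 0.27315 g → mol O = 0.27315 ÷ 15.999 = 0.017073 mol
Divide by the smallest (0.011380 mol): C 1.000, H 2.000, N 1.000, O 1.500
Multiplying each by 2 gives whole numbers: C 2.00, H 4.00, N 2.00, O 3.00

C2H4N2O3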